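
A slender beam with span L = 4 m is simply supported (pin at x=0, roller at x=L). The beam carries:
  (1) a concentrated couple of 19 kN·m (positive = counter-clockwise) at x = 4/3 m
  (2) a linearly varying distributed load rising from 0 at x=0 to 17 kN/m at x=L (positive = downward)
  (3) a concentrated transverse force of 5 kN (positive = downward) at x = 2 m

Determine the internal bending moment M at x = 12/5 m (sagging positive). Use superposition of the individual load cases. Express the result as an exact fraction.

Load 1 — applied couple M₀=19 kN·m at a=4/3 m (b=L-a=8/3):
  M_1 = M₀x/L - M₀  [x>a] = 19·(12/5)/4 - 19 = -38/5 kN·m
Load 2 — triangular load w₀=17 kN/m (0→w₀ over full span):
  M_2 = w₀Lx/6 - w₀x³/(6L) = 17·4·(12/5)/6 - 17·(12/5)³/(6·4) = 2176/125 kN·m
Load 3 — point force P=5 kN at a=2 m (b=L-a=2):
  M_3 = Pa(L-x)/L  [x>a] = 5·2·(4-(12/5))/4 = 4 kN·m
Superposition: M = Σ M_i = 1726/125 kN·m ≈ 13.808000 kN·m

M(12/5) = 1726/125 kN·m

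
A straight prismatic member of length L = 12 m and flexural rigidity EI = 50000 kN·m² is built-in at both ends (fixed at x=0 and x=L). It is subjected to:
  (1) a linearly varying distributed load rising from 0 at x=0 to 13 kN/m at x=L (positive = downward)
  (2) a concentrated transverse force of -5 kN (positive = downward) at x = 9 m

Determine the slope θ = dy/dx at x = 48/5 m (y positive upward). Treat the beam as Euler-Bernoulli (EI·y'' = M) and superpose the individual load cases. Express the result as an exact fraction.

θ(48/5) = 109683/62500000 rad

Load 1 — triangular load w₀=13 kN/m (0→w₀ over full span):
  θ_1 = -w₀(2x(L-x)(L-2x)(x+2L)+x²(L-x)²)/(120LEI) = -13·(2·(48/5)·(12-(48/5))·(12-2·(48/5))·((48/5)+2·12)+(48/5)²·(12-(48/5))²)/(120·12·50000) = 3744/1953125 rad
Load 2 — point force P=-5 kN at a=9 m (b=L-a=3):
  θ_2 = Pa²(L-x)(2bL-(3b+a)(L-x))/(2L³EI)  [x>a] = (-5)·9²·(12-(48/5))·(2·3·12-(3·3+9)·(12-(48/5)))/(2·12³·50000) = -81/500000 rad
Superposition: θ = Σ θ_i = 109683/62500000 rad ≈ 0.001755 rad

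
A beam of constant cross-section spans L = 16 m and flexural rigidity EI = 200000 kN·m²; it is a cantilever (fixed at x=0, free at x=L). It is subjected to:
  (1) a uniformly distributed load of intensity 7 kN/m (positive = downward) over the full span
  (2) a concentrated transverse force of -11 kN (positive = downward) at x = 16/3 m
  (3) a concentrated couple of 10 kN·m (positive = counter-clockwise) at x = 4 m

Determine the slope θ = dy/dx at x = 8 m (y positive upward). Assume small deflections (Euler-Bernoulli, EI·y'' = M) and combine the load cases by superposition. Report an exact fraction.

Load 1 — uniform load w=7 kN/m over full span:
  θ_1 = -wx(x²-3Lx+3L²)/(6EI) = -7·8·(8²-3·16·8+3·16²)/(6·200000) = -196/9375 rad
Load 2 — point force P=-11 kN at a=16/3 m (b=L-a=32/3):
  θ_2 = -Pa²/(2EI)  [x>a] = -(-11)·(16/3)²/(2·200000) = 22/28125 rad
Load 3 — applied couple M₀=10 kN·m at a=4 m (b=L-a=12):
  θ_3 = M₀a/EI  [x>a] = 10·4/200000 = 1/5000 rad
Superposition: θ = Σ θ_i = -4483/225000 rad ≈ -0.019924 rad

θ(8) = -4483/225000 rad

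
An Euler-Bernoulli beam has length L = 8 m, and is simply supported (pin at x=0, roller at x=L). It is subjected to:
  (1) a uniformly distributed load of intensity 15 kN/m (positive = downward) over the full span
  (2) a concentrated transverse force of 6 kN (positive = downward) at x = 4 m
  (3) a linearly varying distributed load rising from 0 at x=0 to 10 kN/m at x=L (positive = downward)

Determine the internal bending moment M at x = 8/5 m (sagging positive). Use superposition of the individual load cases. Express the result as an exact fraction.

M(8/5) = 2552/25 kN·m

Load 1 — uniform load w=15 kN/m over full span:
  M_1 = wx(L-x)/2 = 15·(8/5)·(8-(8/5))/2 = 384/5 kN·m
Load 2 — point force P=6 kN at a=4 m (b=L-a=4):
  M_2 = Pbx/L  [x≤a] = 6·4·(8/5)/8 = 24/5 kN·m
Load 3 — triangular load w₀=10 kN/m (0→w₀ over full span):
  M_3 = w₀Lx/6 - w₀x³/(6L) = 10·8·(8/5)/6 - 10·(8/5)³/(6·8) = 512/25 kN·m
Superposition: M = Σ M_i = 2552/25 kN·m ≈ 102.080000 kN·m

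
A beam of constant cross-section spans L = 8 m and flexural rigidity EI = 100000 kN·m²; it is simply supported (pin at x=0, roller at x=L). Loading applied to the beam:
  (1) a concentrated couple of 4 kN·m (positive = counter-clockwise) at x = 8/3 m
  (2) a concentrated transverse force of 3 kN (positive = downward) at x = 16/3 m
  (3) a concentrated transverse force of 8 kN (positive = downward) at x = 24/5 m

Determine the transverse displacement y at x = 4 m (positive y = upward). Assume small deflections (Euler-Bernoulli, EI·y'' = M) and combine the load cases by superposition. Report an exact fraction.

y(4) = -20867/21093750 m

Load 1 — applied couple M₀=4 kN·m at a=8/3 m (b=L-a=16/3):
  y_1 = (M₀x³/(6L)-M₀(x-a)²/2+C₁x)/EI  [x>a] with C₁=M₀(3b²-L²)/(6L)=16/9 = (4·4³/(6·8)-4·(4-(8/3))²/2+(16/9)·4)/100000 = 1/11250 m
Load 2 — point force P=3 kN at a=16/3 m (b=L-a=8/3):
  y_2 = -Pbx(L²-b²-x²)/(6LEI)  [x≤a] = -3·(8/3)·4·(8²-(8/3)²-4²)/(6·8·100000) = -23/84375 m
Load 3 — point force P=8 kN at a=24/5 m (b=L-a=16/5):
  y_3 = -Pbx(L²-b²-x²)/(6LEI)  [x≤a] = -8·(16/5)·4·(8²-(16/5)²-4²)/(6·8·100000) = -944/1171875 m
Superposition: y = Σ y_i = -20867/21093750 m ≈ -0.000989 m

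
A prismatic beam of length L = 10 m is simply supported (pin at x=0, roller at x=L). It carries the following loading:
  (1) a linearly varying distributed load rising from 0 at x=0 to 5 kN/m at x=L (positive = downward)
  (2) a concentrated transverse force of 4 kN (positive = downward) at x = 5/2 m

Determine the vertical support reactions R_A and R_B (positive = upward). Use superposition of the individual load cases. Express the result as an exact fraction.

Load 1 — triangular load w₀=5 kN/m (0→w₀ over full span):
  R_A = w₀L/6 = 5·10/6 = 25/3 kN
  R_B = w₀L/3 = 5·10/3 = 50/3 kN
Load 2 — point force P=4 kN at a=5/2 m (b=L-a=15/2):
  R_A = Pb/L = 4·(15/2)/10 = 3 kN
  R_B = Pa/L = 4·(5/2)/10 = 1 kN
Superposition: R_A = 34/3 kN, R_B = 53/3 kN

R_A = 34/3 kN, R_B = 53/3 kN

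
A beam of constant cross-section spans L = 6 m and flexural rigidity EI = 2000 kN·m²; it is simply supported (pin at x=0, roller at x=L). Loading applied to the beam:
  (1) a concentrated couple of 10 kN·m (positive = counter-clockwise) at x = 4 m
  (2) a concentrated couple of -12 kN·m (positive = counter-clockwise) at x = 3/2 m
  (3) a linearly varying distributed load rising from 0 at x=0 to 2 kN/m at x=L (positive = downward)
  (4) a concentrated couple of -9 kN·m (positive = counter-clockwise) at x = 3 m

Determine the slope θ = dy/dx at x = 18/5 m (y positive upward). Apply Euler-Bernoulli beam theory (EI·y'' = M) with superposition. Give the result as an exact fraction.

Load 1 — applied couple M₀=10 kN·m at a=4 m (b=L-a=2):
  θ_1 = (M₀x²/(2L)+C₁)/EI  [x≤a] with C₁=M₀(3b²-L²)/(6L)=-20/3 = (10·(18/5)²/(2·6)+(-20/3))/2000 = 31/15000 rad
Load 2 — applied couple M₀=-12 kN·m at a=3/2 m (b=L-a=9/2):
  θ_2 = (M₀x²/(2L)-M₀(x-a)+C₁)/EI  [x>a] with C₁=M₀(3b²-L²)/(6L)=-33/4 = ((-12)·(18/5)²/(2·6)-(-12)·((18/5)-(3/2))+(-33/4))/2000 = 399/200000 rad
Load 3 — triangular load w₀=2 kN/m (0→w₀ over full span):
  θ_3 = -w₀(7L⁴-30L²x²+15x⁴)/(360LEI) = -2·(7·6⁴-30·6²·(18/5)²+15·(18/5)⁴)/(360·6·2000) = 87/78125 rad
Load 4 — applied couple M₀=-9 kN·m at a=3 m (b=L-a=3):
  θ_4 = (M₀x²/(2L)-M₀(x-a)+C₁)/EI  [x>a] with C₁=M₀(3b²-L²)/(6L)=9/4 = ((-9)·(18/5)²/(2·6)-(-9)·((18/5)-3)+(9/4))/2000 = -207/200000 rad
Superposition: θ = Σ θ_i = 7763/1875000 rad ≈ 0.004140 rad

θ(18/5) = 7763/1875000 rad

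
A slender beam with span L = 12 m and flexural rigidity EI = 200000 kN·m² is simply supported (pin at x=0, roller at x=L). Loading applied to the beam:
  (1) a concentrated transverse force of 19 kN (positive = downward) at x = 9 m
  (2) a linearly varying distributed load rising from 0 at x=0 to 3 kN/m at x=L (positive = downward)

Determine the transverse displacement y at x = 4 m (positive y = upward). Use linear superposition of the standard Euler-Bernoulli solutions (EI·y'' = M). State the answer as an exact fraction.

y(4) = -4309/1200000 m

Load 1 — point force P=19 kN at a=9 m (b=L-a=3):
  y_1 = -Pbx(L²-b²-x²)/(6LEI)  [x≤a] = -19·3·4·(12²-3²-4²)/(6·12·200000) = -2261/1200000 m
Load 2 — triangular load w₀=3 kN/m (0→w₀ over full span):
  y_2 = -w₀x(7L⁴-10L²x²+3x⁴)/(360LEI) = -3·4·(7·12⁴-10·12²·4²+3·4⁴)/(360·12·200000) = -16/9375 m
Superposition: y = Σ y_i = -4309/1200000 m ≈ -0.003591 m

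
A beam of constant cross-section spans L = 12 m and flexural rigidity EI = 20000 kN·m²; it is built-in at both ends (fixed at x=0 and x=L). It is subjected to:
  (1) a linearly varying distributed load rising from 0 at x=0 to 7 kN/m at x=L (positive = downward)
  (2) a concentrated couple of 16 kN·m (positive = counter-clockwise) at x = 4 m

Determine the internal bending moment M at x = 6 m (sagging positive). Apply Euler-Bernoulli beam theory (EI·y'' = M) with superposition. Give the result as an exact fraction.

M(6) = 47/3 kN·m

Load 1 — triangular load w₀=7 kN/m (0→w₀ over full span):
  M_1 = 3w₀Lx/20 - w₀L²/30 - w₀x³/(6L) = 3·7·12·6/20 - 7·12²/30 - 7·6³/(6·12) = 21 kN·m
Load 2 — applied couple M₀=16 kN·m at a=4 m (b=L-a=8):
  M_2 = R_Ax - M_A - M₀  [x>a] with R_A=16/9, M_A=0 = (16/9)·6 - 0 - 16 = -16/3 kN·m
Superposition: M = Σ M_i = 47/3 kN·m ≈ 15.666667 kN·m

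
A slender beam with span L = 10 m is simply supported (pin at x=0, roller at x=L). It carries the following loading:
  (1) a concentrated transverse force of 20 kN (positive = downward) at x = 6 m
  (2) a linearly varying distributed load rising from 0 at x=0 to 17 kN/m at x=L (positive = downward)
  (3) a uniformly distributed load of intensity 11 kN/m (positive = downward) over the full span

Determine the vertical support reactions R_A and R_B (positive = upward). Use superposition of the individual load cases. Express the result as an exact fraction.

Load 1 — point force P=20 kN at a=6 m (b=L-a=4):
  R_A = Pb/L = 20·4/10 = 8 kN
  R_B = Pa/L = 20·6/10 = 12 kN
Load 2 — triangular load w₀=17 kN/m (0→w₀ over full span):
  R_A = w₀L/6 = 17·10/6 = 85/3 kN
  R_B = w₀L/3 = 17·10/3 = 170/3 kN
Load 3 — uniform load w=11 kN/m over full span:
  R_A = wL/2 = 11·10/2 = 55 kN
  R_B = wL/2 = 11·10/2 = 55 kN
Superposition: R_A = 274/3 kN, R_B = 371/3 kN

R_A = 274/3 kN, R_B = 371/3 kN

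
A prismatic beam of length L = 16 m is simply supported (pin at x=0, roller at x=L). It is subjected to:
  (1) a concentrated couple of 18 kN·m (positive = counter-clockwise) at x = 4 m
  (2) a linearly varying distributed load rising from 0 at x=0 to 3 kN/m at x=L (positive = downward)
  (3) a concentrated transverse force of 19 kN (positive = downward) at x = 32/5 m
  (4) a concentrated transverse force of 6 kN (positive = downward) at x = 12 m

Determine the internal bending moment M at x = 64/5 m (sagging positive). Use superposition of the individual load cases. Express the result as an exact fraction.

Load 1 — applied couple M₀=18 kN·m at a=4 m (b=L-a=12):
  M_1 = M₀x/L - M₀  [x>a] = 18·(64/5)/16 - 18 = -18/5 kN·m
Load 2 — triangular load w₀=3 kN/m (0→w₀ over full span):
  M_2 = w₀Lx/6 - w₀x³/(6L) = 3·16·(64/5)/6 - 3·(64/5)³/(6·16) = 4608/125 kN·m
Load 3 — point force P=19 kN at a=32/5 m (b=L-a=48/5):
  M_3 = Pa(L-x)/L  [x>a] = 19·(32/5)·(16-(64/5))/16 = 608/25 kN·m
Load 4 — point force P=6 kN at a=12 m (b=L-a=4):
  M_4 = Pa(L-x)/L  [x>a] = 6·12·(16-(64/5))/16 = 72/5 kN·m
Superposition: M = Σ M_i = 8998/125 kN·m ≈ 71.984000 kN·m

M(64/5) = 8998/125 kN·m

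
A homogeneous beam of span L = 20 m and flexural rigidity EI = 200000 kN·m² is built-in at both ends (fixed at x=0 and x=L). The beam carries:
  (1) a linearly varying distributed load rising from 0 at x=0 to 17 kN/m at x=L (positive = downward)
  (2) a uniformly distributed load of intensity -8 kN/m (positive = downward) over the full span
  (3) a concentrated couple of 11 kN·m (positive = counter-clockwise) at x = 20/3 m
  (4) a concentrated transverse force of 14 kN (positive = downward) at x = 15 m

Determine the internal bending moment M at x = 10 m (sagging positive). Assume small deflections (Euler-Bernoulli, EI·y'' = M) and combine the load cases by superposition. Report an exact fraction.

M(10) = 161/12 kN·m

Load 1 — triangular load w₀=17 kN/m (0→w₀ over full span):
  M_1 = 3w₀Lx/20 - w₀L²/30 - w₀x³/(6L) = 3·17·20·10/20 - 17·20²/30 - 17·10³/(6·20) = 425/3 kN·m
Load 2 — uniform load w=-8 kN/m over full span:
  M_2 = wLx/2 - wL²/12 - wx²/2 = (-8)·20·10/2 - (-8)·20²/12 - (-8)·10²/2 = -400/3 kN·m
Load 3 — applied couple M₀=11 kN·m at a=20/3 m (b=L-a=40/3):
  M_3 = R_Ax - M_A - M₀  [x>a] with R_A=11/15, M_A=0 = (11/15)·10 - 0 - 11 = -11/3 kN·m
Load 4 — point force P=14 kN at a=15 m (b=L-a=5):
  M_4 = Pb²(3a+b)x/L³ - Pab²/L²  [x≤a] = 14·5²·(3·15+5)·10/20³ - 14·15·5²/20² = 35/4 kN·m
Superposition: M = Σ M_i = 161/12 kN·m ≈ 13.416667 kN·m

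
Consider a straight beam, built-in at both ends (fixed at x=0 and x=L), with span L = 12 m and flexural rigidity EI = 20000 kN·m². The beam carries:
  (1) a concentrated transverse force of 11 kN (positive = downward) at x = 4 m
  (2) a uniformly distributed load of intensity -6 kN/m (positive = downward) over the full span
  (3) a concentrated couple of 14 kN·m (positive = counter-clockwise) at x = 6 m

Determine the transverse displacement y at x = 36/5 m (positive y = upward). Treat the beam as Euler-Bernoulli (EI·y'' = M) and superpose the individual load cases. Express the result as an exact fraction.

y(36/5) = 28897/2343750 m

Load 1 — point force P=11 kN at a=4 m (b=L-a=8):
  y_1 = -Pa²(L-x)²(3bL-(3b+a)(L-x))/(6L³EI)  [x>a] = -11·4²·(12-(36/5))²·(3·8·12-(3·8+4)·(12-(36/5)))/(6·12³·20000) = -704/234375 m
Load 2 — uniform load w=-6 kN/m over full span:
  y_2 = -wx²(L-x)²/(24EI) = -(-6)·(36/5)²·(12-(36/5))²/(24·20000) = 5832/390625 m
Load 3 — applied couple M₀=14 kN·m at a=6 m (b=L-a=6):
  y_3 = (R_Ax³/6 - M_Ax²/2 - M₀(x-a)²/2)/EI  [x>a] with R_A=7/4, M_A=7/2 = ((7/4)·(36/5)³/6 - (7/2)·(36/5)²/2 - 14·((36/5)-6)²/2)/20000 = 63/156250 m
Superposition: y = Σ y_i = 28897/2343750 m ≈ 0.012329 m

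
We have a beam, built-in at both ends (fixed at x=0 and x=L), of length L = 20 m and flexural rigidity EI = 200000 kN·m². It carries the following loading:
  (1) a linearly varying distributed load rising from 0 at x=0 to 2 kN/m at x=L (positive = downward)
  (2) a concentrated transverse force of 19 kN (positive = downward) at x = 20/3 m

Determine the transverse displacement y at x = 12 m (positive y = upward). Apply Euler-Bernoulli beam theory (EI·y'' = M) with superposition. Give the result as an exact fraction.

Load 1 — triangular load w₀=2 kN/m (0→w₀ over full span):
  y_1 = -w₀x²(L-x)²(x+2L)/(120LEI) = -2·12²·(20-12)²·(12+2·20)/(120·20·200000) = -156/78125 m
Load 2 — point force P=19 kN at a=20/3 m (b=L-a=40/3):
  y_2 = -Pa²(L-x)²(3bL-(3b+a)(L-x))/(6L³EI)  [x>a] = -19·(20/3)²·(20-12)²·(3·(40/3)·20-(3·(40/3)+(20/3))·(20-12))/(6·20³·200000) = -608/253125 m
Superposition: y = Σ y_i = -27836/6328125 m ≈ -0.004399 m

y(12) = -27836/6328125 m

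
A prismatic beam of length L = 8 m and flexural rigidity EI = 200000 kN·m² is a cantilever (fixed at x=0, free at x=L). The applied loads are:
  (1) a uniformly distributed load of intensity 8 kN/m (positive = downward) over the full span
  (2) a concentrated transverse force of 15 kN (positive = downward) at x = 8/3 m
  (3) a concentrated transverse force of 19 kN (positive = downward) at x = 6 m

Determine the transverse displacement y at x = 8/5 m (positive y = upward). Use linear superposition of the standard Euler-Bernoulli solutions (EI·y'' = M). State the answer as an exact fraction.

Load 1 — uniform load w=8 kN/m over full span:
  y_1 = -wx²(x²-4Lx+6L²)/(24EI) = -8·(8/5)²·((8/5)²-4·8·(8/5)+6·8²)/(24·200000) = -8384/5859375 m
Load 2 — point force P=15 kN at a=8/3 m (b=L-a=16/3):
  y_2 = -Px²(3a-x)/(6EI)  [x≤a] = -15·(8/5)²·(3·(8/3)-(8/5))/(6·200000) = -16/78125 m
Load 3 — point force P=19 kN at a=6 m (b=L-a=2):
  y_3 = -Px²(3a-x)/(6EI)  [x≤a] = -19·(8/5)²·(3·6-(8/5))/(6·200000) = -779/1171875 m
Superposition: y = Σ y_i = -4493/1953125 m ≈ -0.002300 m

y(8/5) = -4493/1953125 m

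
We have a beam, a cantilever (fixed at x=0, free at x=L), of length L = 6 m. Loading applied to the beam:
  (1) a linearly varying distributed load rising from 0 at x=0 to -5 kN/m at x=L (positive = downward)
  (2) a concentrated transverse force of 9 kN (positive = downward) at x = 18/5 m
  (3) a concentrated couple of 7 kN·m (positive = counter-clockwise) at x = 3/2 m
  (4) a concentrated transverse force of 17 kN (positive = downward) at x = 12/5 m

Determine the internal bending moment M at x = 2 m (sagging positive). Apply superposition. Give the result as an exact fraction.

M(2) = 446/45 kN·m

Load 1 — triangular load w₀=-5 kN/m (0→w₀ over full span):
  M_1 = w₀Lx/2 - w₀L²/3 - w₀x³/(6L) = (-5)·6·2/2 - (-5)·6²/3 - (-5)·2³/(6·6) = 280/9 kN·m
Load 2 — point force P=9 kN at a=18/5 m (b=L-a=12/5):
  M_2 = -P(a-x)  [x≤a] = -9·((18/5)-2) = -72/5 kN·m
Load 3 — applied couple M₀=7 kN·m at a=3/2 m (b=L-a=9/2):
  M_3 = 0  [x>a] = 0 kN·m
Load 4 — point force P=17 kN at a=12/5 m (b=L-a=18/5):
  M_4 = -P(a-x)  [x≤a] = -17·((12/5)-2) = -34/5 kN·m
Superposition: M = Σ M_i = 446/45 kN·m ≈ 9.911111 kN·m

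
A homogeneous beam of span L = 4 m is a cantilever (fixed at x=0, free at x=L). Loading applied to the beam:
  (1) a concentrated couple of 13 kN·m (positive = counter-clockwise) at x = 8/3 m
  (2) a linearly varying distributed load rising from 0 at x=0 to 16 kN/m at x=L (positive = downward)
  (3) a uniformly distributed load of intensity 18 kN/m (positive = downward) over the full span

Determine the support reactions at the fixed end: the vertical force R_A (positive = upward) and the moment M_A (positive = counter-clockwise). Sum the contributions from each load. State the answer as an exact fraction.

Load 1 — applied couple M₀=13 kN·m at a=8/3 m (b=L-a=4/3):
  R_A = 0 kN
  M_A = -M₀ = -13 kN·m
Load 2 — triangular load w₀=16 kN/m (0→w₀ over full span):
  R_A = w₀L/2 = 16·4/2 = 32 kN
  M_A = w₀L²/3 = 16·4²/3 = 256/3 kN·m
Load 3 — uniform load w=18 kN/m over full span:
  R_A = wL = 18·4 = 72 kN
  M_A = wL²/2 = 18·4²/2 = 144 kN·m
Superposition: R_A = 104 kN, M_A = 649/3 kN·m

R_A = 104 kN, M_A = 649/3 kN·m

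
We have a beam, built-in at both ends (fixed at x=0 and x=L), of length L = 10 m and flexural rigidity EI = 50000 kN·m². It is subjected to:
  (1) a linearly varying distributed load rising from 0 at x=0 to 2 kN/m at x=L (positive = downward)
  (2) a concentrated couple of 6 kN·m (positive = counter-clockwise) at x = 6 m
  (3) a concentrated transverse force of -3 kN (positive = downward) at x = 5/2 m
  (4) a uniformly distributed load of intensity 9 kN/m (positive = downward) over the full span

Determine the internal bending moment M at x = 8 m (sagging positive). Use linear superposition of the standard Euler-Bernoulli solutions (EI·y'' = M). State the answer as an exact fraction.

Load 1 — triangular load w₀=2 kN/m (0→w₀ over full span):
  M_1 = 3w₀Lx/20 - w₀L²/30 - w₀x³/(6L) = 3·2·10·8/20 - 2·10²/30 - 2·8³/(6·10) = 4/15 kN·m
Load 2 — applied couple M₀=6 kN·m at a=6 m (b=L-a=4):
  M_2 = R_Ax - M_A - M₀  [x>a] with R_A=108/125, M_A=48/25 = (108/125)·8 - (48/25) - 6 = -126/125 kN·m
Load 3 — point force P=-3 kN at a=5/2 m (b=L-a=15/2):
  M_3 = Pa²(a+3b)(L-x)/L³ - Pa²b/L²  [x>a] = (-3)·(5/2)²·((5/2)+3·(15/2))·(10-8)/10³ - (-3)·(5/2)²·(15/2)/10² = 15/32 kN·m
Load 4 — uniform load w=9 kN/m over full span:
  M_4 = wLx/2 - wL²/12 - wx²/2 = 9·10·8/2 - 9·10²/12 - 9·8²/2 = -3 kN·m
Superposition: M = Σ M_i = -39271/12000 kN·m ≈ -3.272583 kN·m

M(8) = -39271/12000 kN·m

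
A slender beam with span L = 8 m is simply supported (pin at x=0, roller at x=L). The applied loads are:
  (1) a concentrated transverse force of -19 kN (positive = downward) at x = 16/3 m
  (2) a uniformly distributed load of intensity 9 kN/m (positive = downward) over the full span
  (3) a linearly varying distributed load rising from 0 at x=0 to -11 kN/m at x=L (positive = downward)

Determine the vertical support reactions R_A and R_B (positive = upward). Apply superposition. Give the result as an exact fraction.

R_A = 15 kN, R_B = -6 kN

Load 1 — point force P=-19 kN at a=16/3 m (b=L-a=8/3):
  R_A = Pb/L = (-19)·(8/3)/8 = -19/3 kN
  R_B = Pa/L = (-19)·(16/3)/8 = -38/3 kN
Load 2 — uniform load w=9 kN/m over full span:
  R_A = wL/2 = 9·8/2 = 36 kN
  R_B = wL/2 = 9·8/2 = 36 kN
Load 3 — triangular load w₀=-11 kN/m (0→w₀ over full span):
  R_A = w₀L/6 = (-11)·8/6 = -44/3 kN
  R_B = w₀L/3 = (-11)·8/3 = -88/3 kN
Superposition: R_A = 15 kN, R_B = -6 kN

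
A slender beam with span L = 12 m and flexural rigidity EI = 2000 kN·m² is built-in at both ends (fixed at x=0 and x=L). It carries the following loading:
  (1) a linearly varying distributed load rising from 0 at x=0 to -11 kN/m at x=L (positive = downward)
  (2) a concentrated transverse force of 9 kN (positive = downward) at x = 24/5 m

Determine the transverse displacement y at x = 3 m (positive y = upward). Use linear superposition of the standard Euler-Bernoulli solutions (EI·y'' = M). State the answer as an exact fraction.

Load 1 — triangular load w₀=-11 kN/m (0→w₀ over full span):
  y_1 = -w₀x²(L-x)²(x+2L)/(120LEI) = -(-11)·3²·(12-3)²·(3+2·12)/(120·12·2000) = 24057/320000 m
Load 2 — point force P=9 kN at a=24/5 m (b=L-a=36/5):
  y_2 = -Pb²x²(3aL-(3a+b)x)/(6L³EI)  [x≤a] = -9·(36/5)²·3²·(3·(24/5)·12-(3·(24/5)+(36/5))·3)/(6·12³·2000) = -2187/100000 m
Superposition: y = Σ y_i = 85293/1600000 m ≈ 0.053308 m

y(3) = 85293/1600000 m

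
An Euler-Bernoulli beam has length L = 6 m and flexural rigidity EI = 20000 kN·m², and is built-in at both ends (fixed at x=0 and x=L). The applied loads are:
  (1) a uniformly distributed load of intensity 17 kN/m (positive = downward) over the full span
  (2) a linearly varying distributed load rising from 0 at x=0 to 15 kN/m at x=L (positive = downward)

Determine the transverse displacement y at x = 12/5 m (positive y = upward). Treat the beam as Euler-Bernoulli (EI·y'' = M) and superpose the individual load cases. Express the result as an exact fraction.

y(12/5) = -29403/7812500 m

Load 1 — uniform load w=17 kN/m over full span:
  y_1 = -wx²(L-x)²/(24EI) = -17·(12/5)²·(6-(12/5))²/(24·20000) = -4131/1562500 m
Load 2 — triangular load w₀=15 kN/m (0→w₀ over full span):
  y_2 = -w₀x²(L-x)²(x+2L)/(120LEI) = -15·(12/5)²·(6-(12/5))²·((12/5)+2·6)/(120·6·20000) = -2187/1953125 m
Superposition: y = Σ y_i = -29403/7812500 m ≈ -0.003764 m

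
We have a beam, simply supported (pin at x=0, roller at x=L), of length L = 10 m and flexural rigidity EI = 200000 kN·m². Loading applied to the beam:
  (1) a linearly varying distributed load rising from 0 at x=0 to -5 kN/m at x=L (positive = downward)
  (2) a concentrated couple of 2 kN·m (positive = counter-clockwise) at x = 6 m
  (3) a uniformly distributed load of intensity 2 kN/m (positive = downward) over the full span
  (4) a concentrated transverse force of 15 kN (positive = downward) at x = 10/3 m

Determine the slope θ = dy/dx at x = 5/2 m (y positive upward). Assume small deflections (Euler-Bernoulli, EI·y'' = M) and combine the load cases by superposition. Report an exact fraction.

θ(5/2) = -1650179/6912000000 rad

Load 1 — triangular load w₀=-5 kN/m (0→w₀ over full span):
  θ_1 = -w₀(7L⁴-30L²x²+15x⁴)/(360LEI) = -(-5)·(7·10⁴-30·10²·(5/2)²+15·(5/2)⁴)/(360·10·200000) = 1327/3686400 rad
Load 2 — applied couple M₀=2 kN·m at a=6 m (b=L-a=4):
  θ_2 = (M₀x²/(2L)+C₁)/EI  [x≤a] with C₁=M₀(3b²-L²)/(6L)=-26/15 = (2·(5/2)²/(2·10)+(-26/15))/200000 = -133/24000000 rad
Load 3 — uniform load w=2 kN/m over full span:
  θ_3 = -w(L³-6Lx²+4x³)/(24EI) = -2·(10³-6·10·(5/2)²+4·(5/2)³)/(24·200000) = -11/38400 rad
Load 4 — point force P=15 kN at a=10/3 m (b=L-a=20/3):
  θ_4 = -Pb(L²-b²-3x²)/(6LEI)  [x≤a] = -15·(20/3)·(10²-(20/3)²-3·(5/2)²)/(6·10·200000) = -53/172800 rad
Superposition: θ = Σ θ_i = -1650179/6912000000 rad ≈ -0.000239 rad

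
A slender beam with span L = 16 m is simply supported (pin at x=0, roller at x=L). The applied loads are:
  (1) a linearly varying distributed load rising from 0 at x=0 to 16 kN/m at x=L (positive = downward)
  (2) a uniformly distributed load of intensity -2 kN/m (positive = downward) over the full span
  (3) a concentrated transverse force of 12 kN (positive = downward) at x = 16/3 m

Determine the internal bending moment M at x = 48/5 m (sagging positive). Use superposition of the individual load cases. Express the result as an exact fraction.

M(48/5) = 28288/125 kN·m

Load 1 — triangular load w₀=16 kN/m (0→w₀ over full span):
  M_1 = w₀Lx/6 - w₀x³/(6L) = 16·16·(48/5)/6 - 16·(48/5)³/(6·16) = 32768/125 kN·m
Load 2 — uniform load w=-2 kN/m over full span:
  M_2 = wx(L-x)/2 = (-2)·(48/5)·(16-(48/5))/2 = -1536/25 kN·m
Load 3 — point force P=12 kN at a=16/3 m (b=L-a=32/3):
  M_3 = Pa(L-x)/L  [x>a] = 12·(16/3)·(16-(48/5))/16 = 128/5 kN·m
Superposition: M = Σ M_i = 28288/125 kN·m ≈ 226.304000 kN·m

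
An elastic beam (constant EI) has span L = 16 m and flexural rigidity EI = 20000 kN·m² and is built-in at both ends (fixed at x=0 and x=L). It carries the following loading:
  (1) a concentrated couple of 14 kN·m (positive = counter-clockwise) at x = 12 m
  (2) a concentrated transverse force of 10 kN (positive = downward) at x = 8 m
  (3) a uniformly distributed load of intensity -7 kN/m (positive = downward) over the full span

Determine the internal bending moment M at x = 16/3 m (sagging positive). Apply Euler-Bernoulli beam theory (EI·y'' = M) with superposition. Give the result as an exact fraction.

Load 1 — applied couple M₀=14 kN·m at a=12 m (b=L-a=4):
  M_1 = R_Ax - M_A  [x≤a] with R_A=63/64, M_A=35/8 = (63/64)·(16/3) - (35/8) = 7/8 kN·m
Load 2 — point force P=10 kN at a=8 m (b=L-a=8):
  M_2 = Pb²(3a+b)x/L³ - Pab²/L²  [x≤a] = 10·8²·(3·8+8)·(16/3)/16³ - 10·8·8²/16² = 20/3 kN·m
Load 3 — uniform load w=-7 kN/m over full span:
  M_3 = wLx/2 - wL²/12 - wx²/2 = (-7)·16·(16/3)/2 - (-7)·16²/12 - (-7)·(16/3)²/2 = -448/9 kN·m
Superposition: M = Σ M_i = -3041/72 kN·m ≈ -42.236111 kN·m

M(16/3) = -3041/72 kN·m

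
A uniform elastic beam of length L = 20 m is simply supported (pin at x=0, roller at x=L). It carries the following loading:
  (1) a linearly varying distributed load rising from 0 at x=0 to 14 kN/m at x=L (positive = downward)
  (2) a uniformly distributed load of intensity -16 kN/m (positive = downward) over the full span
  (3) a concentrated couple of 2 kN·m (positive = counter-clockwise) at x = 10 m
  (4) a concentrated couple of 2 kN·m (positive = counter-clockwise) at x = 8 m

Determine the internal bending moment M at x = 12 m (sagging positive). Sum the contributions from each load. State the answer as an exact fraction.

M(12) = -2056/5 kN·m

Load 1 — triangular load w₀=14 kN/m (0→w₀ over full span):
  M_1 = w₀Lx/6 - w₀x³/(6L) = 14·20·12/6 - 14·12³/(6·20) = 1792/5 kN·m
Load 2 — uniform load w=-16 kN/m over full span:
  M_2 = wx(L-x)/2 = (-16)·12·(20-12)/2 = -768 kN·m
Load 3 — applied couple M₀=2 kN·m at a=10 m (b=L-a=10):
  M_3 = M₀x/L - M₀  [x>a] = 2·12/20 - 2 = -4/5 kN·m
Load 4 — applied couple M₀=2 kN·m at a=8 m (b=L-a=12):
  M_4 = M₀x/L - M₀  [x>a] = 2·12/20 - 2 = -4/5 kN·m
Superposition: M = Σ M_i = -2056/5 kN·m ≈ -411.200000 kN·m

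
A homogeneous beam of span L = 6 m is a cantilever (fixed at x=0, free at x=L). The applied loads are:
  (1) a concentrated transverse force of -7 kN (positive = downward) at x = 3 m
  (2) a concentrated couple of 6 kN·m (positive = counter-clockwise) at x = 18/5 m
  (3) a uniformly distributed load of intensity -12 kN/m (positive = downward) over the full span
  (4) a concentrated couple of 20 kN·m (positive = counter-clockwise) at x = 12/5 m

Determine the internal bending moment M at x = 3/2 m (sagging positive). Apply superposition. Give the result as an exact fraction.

M(3/2) = 158 kN·m

Load 1 — point force P=-7 kN at a=3 m (b=L-a=3):
  M_1 = -P(a-x)  [x≤a] = -(-7)·(3-(3/2)) = 21/2 kN·m
Load 2 — applied couple M₀=6 kN·m at a=18/5 m (b=L-a=12/5):
  M_2 = M₀  [x≤a] = 6 = 6 kN·m
Load 3 — uniform load w=-12 kN/m over full span:
  M_3 = -w(L-x)²/2 = -(-12)·(6-(3/2))²/2 = 243/2 kN·m
Load 4 — applied couple M₀=20 kN·m at a=12/5 m (b=L-a=18/5):
  M_4 = M₀  [x≤a] = 20 = 20 kN·m
Superposition: M = Σ M_i = 158 kN·m ≈ 158.000000 kN·m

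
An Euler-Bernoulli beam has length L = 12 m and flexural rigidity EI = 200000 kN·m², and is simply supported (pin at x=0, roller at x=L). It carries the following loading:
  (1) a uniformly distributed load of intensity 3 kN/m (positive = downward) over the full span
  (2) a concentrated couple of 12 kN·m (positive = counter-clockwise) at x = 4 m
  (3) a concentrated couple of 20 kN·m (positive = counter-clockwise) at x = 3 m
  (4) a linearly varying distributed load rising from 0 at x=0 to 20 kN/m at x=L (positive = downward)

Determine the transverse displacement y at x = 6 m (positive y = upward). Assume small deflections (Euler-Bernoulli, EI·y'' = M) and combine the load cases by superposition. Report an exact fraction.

Load 1 — uniform load w=3 kN/m over full span:
  y_1 = -wx(L³-2Lx²+x³)/(24EI) = -3·6·(12³-2·12·6²+6³)/(24·200000) = -81/20000 m
Load 2 — applied couple M₀=12 kN·m at a=4 m (b=L-a=8):
  y_2 = (M₀x³/(6L)-M₀(x-a)²/2+C₁x)/EI  [x>a] with C₁=M₀(3b²-L²)/(6L)=8 = (12·6³/(6·12)-12·(6-4)²/2+8·6)/200000 = 3/10000 m
Load 3 — applied couple M₀=20 kN·m at a=3 m (b=L-a=9):
  y_3 = (M₀x³/(6L)-M₀(x-a)²/2+C₁x)/EI  [x>a] with C₁=M₀(3b²-L²)/(6L)=55/2 = (20·6³/(6·12)-20·(6-3)²/2+(55/2)·6)/200000 = 27/40000 m
Load 4 — triangular load w₀=20 kN/m (0→w₀ over full span):
  y_4 = -w₀x(7L⁴-10L²x²+3x⁴)/(360LEI) = -20·6·(7·12⁴-10·12²·6²+3·6⁴)/(360·12·200000) = -27/2000 m
Superposition: y = Σ y_i = -663/40000 m ≈ -0.016575 m

y(6) = -663/40000 m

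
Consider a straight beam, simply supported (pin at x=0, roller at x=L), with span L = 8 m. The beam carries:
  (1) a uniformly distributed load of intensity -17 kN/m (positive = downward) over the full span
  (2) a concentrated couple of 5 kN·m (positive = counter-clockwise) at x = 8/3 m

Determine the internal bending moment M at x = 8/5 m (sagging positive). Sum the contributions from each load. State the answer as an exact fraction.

Load 1 — uniform load w=-17 kN/m over full span:
  M_1 = wx(L-x)/2 = (-17)·(8/5)·(8-(8/5))/2 = -2176/25 kN·m
Load 2 — applied couple M₀=5 kN·m at a=8/3 m (b=L-a=16/3):
  M_2 = M₀x/L  [x≤a] = 5·(8/5)/8 = 1 kN·m
Superposition: M = Σ M_i = -2151/25 kN·m ≈ -86.040000 kN·m

M(8/5) = -2151/25 kN·m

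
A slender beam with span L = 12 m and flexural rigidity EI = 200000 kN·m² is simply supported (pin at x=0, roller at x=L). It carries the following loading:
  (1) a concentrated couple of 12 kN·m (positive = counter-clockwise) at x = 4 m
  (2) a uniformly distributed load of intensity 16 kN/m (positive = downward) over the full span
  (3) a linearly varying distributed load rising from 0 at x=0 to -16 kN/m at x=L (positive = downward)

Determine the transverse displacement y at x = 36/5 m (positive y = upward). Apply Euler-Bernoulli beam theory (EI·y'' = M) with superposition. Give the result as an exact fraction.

Load 1 — applied couple M₀=12 kN·m at a=4 m (b=L-a=8):
  y_1 = (M₀x³/(6L)-M₀(x-a)²/2+C₁x)/EI  [x>a] with C₁=M₀(3b²-L²)/(6L)=8 = (12·(36/5)³/(6·12)-12·((36/5)-4)²/2+8·(36/5))/200000 = 114/390625 m
Load 2 — uniform load w=16 kN/m over full span:
  y_2 = -wx(L³-2Lx²+x³)/(24EI) = -16·(36/5)·(12³-2·12·(36/5)²+(36/5)³)/(24·200000) = -40176/1953125 m
Load 3 — triangular load w₀=-16 kN/m (0→w₀ over full span):
  y_3 = -w₀x(7L⁴-10L²x²+3x⁴)/(360LEI) = -(-16)·(36/5)·(7·12⁴-10·12²·(36/5)²+3·(36/5)⁴)/(360·12·200000) = 511488/48828125 m
Superposition: y = Σ y_i = -478662/48828125 m ≈ -0.009803 m

y(36/5) = -478662/48828125 m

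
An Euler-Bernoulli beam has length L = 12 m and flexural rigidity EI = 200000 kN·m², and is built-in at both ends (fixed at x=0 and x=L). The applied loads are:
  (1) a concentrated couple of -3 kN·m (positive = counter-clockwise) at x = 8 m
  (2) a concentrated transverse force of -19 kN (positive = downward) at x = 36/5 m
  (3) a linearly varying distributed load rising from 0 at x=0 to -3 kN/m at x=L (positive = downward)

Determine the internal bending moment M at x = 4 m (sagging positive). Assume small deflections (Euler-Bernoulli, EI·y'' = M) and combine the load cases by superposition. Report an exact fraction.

Load 1 — applied couple M₀=-3 kN·m at a=8 m (b=L-a=4):
  M_1 = R_Ax - M_A  [x≤a] with R_A=-1/3, M_A=-1 = (-1/3)·4 - (-1) = -1/3 kN·m
Load 2 — point force P=-19 kN at a=36/5 m (b=L-a=24/5):
  M_2 = Pb²(3a+b)x/L³ - Pab²/L²  [x≤a] = (-19)·(24/5)²·(3·(36/5)+(24/5))·4/12³ - (-19)·(36/5)·(24/5)²/12² = -608/125 kN·m
Load 3 — triangular load w₀=-3 kN/m (0→w₀ over full span):
  M_3 = 3w₀Lx/20 - w₀L²/30 - w₀x³/(6L) = 3·(-3)·12·4/20 - (-3)·12²/30 - (-3)·4³/(6·12) = -68/15 kN·m
Superposition: M = Σ M_i = -3649/375 kN·m ≈ -9.730667 kN·m

M(4) = -3649/375 kN·m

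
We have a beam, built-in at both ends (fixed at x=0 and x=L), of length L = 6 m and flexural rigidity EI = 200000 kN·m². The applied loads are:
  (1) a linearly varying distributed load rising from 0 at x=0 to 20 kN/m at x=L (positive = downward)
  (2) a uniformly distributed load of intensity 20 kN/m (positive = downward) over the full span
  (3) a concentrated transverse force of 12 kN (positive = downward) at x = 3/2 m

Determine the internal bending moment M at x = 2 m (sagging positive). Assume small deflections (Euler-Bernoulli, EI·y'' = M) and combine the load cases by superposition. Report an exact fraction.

Load 1 — triangular load w₀=20 kN/m (0→w₀ over full span):
  M_1 = 3w₀Lx/20 - w₀L²/30 - w₀x³/(6L) = 3·20·6·2/20 - 20·6²/30 - 20·2³/(6·6) = 68/9 kN·m
Load 2 — uniform load w=20 kN/m over full span:
  M_2 = wLx/2 - wL²/12 - wx²/2 = 20·6·2/2 - 20·6²/12 - 20·2²/2 = 20 kN·m
Load 3 — point force P=12 kN at a=3/2 m (b=L-a=9/2):
  M_3 = Pa²(a+3b)(L-x)/L³ - Pa²b/L²  [x>a] = 12·(3/2)²·((3/2)+3·(9/2))·(6-2)/6³ - 12·(3/2)²·(9/2)/6² = 33/8 kN·m
Superposition: M = Σ M_i = 2281/72 kN·m ≈ 31.680556 kN·m

M(2) = 2281/72 kN·m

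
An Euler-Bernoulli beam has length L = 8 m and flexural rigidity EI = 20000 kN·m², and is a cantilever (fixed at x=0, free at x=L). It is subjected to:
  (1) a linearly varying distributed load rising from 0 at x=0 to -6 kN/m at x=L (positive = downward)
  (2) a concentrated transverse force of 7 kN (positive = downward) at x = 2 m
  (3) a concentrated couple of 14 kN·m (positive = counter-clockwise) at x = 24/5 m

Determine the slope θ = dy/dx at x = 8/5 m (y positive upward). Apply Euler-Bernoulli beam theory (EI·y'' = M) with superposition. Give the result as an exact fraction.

θ(8/5) = 3579/390625 rad

Load 1 — triangular load w₀=-6 kN/m (0→w₀ over full span):
  θ_1 = (w₀Lx²/4-w₀L²x/3-w₀x⁴/(24L))/EI = ((-6)·8·(8/5)²/4-(-6)·8²·(8/5)/3-(-6)·(8/5)⁴/(24·8))/20000 = 3404/390625 rad
Load 2 — point force P=7 kN at a=2 m (b=L-a=6):
  θ_2 = -Px(2a-x)/(2EI)  [x≤a] = -7·(8/5)·(2·2-(8/5))/(2·20000) = -21/31250 rad
Load 3 — applied couple M₀=14 kN·m at a=24/5 m (b=L-a=16/5):
  θ_3 = M₀x/EI  [x≤a] = 14·(8/5)/20000 = 7/6250 rad
Superposition: θ = Σ θ_i = 3579/390625 rad ≈ 0.009162 rad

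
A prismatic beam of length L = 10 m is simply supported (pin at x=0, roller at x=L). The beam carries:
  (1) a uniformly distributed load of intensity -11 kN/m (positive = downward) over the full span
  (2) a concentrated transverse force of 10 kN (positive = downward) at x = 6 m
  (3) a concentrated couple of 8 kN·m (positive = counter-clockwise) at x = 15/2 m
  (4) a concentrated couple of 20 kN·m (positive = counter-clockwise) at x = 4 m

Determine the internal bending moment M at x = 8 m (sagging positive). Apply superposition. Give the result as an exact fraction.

M(8) = -408/5 kN·m

Load 1 — uniform load w=-11 kN/m over full span:
  M_1 = wx(L-x)/2 = (-11)·8·(10-8)/2 = -88 kN·m
Load 2 — point force P=10 kN at a=6 m (b=L-a=4):
  M_2 = Pa(L-x)/L  [x>a] = 10·6·(10-8)/10 = 12 kN·m
Load 3 — applied couple M₀=8 kN·m at a=15/2 m (b=L-a=5/2):
  M_3 = M₀x/L - M₀  [x>a] = 8·8/10 - 8 = -8/5 kN·m
Load 4 — applied couple M₀=20 kN·m at a=4 m (b=L-a=6):
  M_4 = M₀x/L - M₀  [x>a] = 20·8/10 - 20 = -4 kN·m
Superposition: M = Σ M_i = -408/5 kN·m ≈ -81.600000 kN·m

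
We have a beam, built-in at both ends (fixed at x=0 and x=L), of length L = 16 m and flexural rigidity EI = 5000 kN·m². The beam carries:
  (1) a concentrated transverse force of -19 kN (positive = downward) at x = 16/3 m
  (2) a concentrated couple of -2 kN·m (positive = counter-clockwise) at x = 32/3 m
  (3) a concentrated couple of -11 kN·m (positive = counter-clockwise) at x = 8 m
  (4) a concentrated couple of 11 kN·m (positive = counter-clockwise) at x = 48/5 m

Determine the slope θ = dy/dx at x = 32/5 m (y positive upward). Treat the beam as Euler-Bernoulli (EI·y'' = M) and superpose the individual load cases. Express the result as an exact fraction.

θ(32/5) = 4141/3515625 rad

Load 1 — point force P=-19 kN at a=16/3 m (b=L-a=32/3):
  θ_1 = Pa²(L-x)(2bL-(3b+a)(L-x))/(2L³EI)  [x>a] = (-19)·(16/3)²·(16-(32/5))·(2·(32/3)·16-(3·(32/3)+(16/3))·(16-(32/5)))/(2·16³·5000) = 304/140625 rad
Load 2 — applied couple M₀=-2 kN·m at a=32/3 m (b=L-a=16/3):
  θ_2 = (R_Ax²/2 - M_Ax)/EI  [x≤a] with R_A=-1/6, M_A=-2/3 = ((-1/6)·(32/5)²/2 - (-2/3)·(32/5))/5000 = 8/46875 rad
Load 3 — applied couple M₀=-11 kN·m at a=8 m (b=L-a=8):
  θ_3 = (R_Ax²/2 - M_Ax)/EI  [x≤a] with R_A=-33/32, M_A=-11/4 = ((-33/32)·(32/5)²/2 - (-11/4)·(32/5))/5000 = -11/15625 rad
Load 4 — applied couple M₀=11 kN·m at a=48/5 m (b=L-a=32/5):
  θ_4 = (R_Ax²/2 - M_Ax)/EI  [x≤a] with R_A=99/100, M_A=88/25 = ((99/100)·(32/5)²/2 - (88/25)·(32/5))/5000 = -176/390625 rad
Superposition: θ = Σ θ_i = 4141/3515625 rad ≈ 0.001178 rad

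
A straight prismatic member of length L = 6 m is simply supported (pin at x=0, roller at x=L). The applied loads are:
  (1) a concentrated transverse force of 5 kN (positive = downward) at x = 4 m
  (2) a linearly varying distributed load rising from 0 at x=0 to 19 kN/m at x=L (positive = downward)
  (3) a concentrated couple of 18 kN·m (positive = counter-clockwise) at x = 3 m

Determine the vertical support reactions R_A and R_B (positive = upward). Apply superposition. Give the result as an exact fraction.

R_A = 71/3 kN, R_B = 115/3 kN

Load 1 — point force P=5 kN at a=4 m (b=L-a=2):
  R_A = Pb/L = 5·2/6 = 5/3 kN
  R_B = Pa/L = 5·4/6 = 10/3 kN
Load 2 — triangular load w₀=19 kN/m (0→w₀ over full span):
  R_A = w₀L/6 = 19·6/6 = 19 kN
  R_B = w₀L/3 = 19·6/3 = 38 kN
Load 3 — applied couple M₀=18 kN·m at a=3 m (b=L-a=3):
  R_A = M₀/L = 18/6 = 3 kN
  R_B = -M₀/L = -18/6 = -3 kN
Superposition: R_A = 71/3 kN, R_B = 115/3 kN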